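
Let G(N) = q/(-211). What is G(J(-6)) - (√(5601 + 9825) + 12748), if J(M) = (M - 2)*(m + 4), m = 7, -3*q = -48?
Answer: -2689844/211 - 3*√1714 ≈ -12872.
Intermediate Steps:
q = 16 (q = -⅓*(-48) = 16)
J(M) = -22 + 11*M (J(M) = (M - 2)*(7 + 4) = (-2 + M)*11 = -22 + 11*M)
G(N) = -16/211 (G(N) = 16/(-211) = 16*(-1/211) = -16/211)
G(J(-6)) - (√(5601 + 9825) + 12748) = -16/211 - (√(5601 + 9825) + 12748) = -16/211 - (√15426 + 12748) = -16/211 - (3*√1714 + 12748) = -16/211 - (12748 + 3*√1714) = -16/211 + (-12748 - 3*√1714) = -2689844/211 - 3*√1714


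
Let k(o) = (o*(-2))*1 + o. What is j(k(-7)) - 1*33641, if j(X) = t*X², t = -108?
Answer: -38933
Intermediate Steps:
k(o) = -o (k(o) = -2*o*1 + o = -2*o + o = -o)
j(X) = -108*X²
j(k(-7)) - 1*33641 = -108*(-1*(-7))² - 1*33641 = -108*7² - 33641 = -108*49 - 33641 = -5292 - 33641 = -38933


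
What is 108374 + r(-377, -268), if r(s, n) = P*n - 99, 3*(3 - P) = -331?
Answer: 233705/3 ≈ 77902.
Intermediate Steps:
P = 340/3 (P = 3 - 1/3*(-331) = 3 + 331/3 = 340/3 ≈ 113.33)
r(s, n) = -99 + 340*n/3 (r(s, n) = 340*n/3 - 99 = -99 + 340*n/3)
108374 + r(-377, -268) = 108374 + (-99 + (340/3)*(-268)) = 108374 + (-99 - 91120/3) = 108374 - 91417/3 = 233705/3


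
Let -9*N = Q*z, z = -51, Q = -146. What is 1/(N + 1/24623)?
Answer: -73869/61114283 ≈ -0.0012087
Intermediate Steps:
N = -2482/3 (N = -(-146)*(-51)/9 = -1/9*7446 = -2482/3 ≈ -827.33)
1/(N + 1/24623) = 1/(-2482/3 + 1/24623) = 1/(-61114283/73869) = -73869/61114283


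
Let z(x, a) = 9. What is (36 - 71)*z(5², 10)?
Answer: -315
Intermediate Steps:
(36 - 71)*z(5², 10) = (36 - 71)*9 = -35*9 = -315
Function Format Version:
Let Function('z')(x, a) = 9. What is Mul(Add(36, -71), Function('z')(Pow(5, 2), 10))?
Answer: -315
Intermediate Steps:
Mul(Add(36, -71), Function('z')(Pow(5, 2), 10)) = Mul(Add(36, -71), 9) = Mul(-35, 9) = -315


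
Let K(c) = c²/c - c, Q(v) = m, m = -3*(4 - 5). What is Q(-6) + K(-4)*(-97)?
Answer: 3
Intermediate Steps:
m = 3 (m = -3*(-1) = 3)
Q(v) = 3
K(c) = 0 (K(c) = c - c = 0)
Q(-6) + K(-4)*(-97) = 3 + 0*(-97) = 3 + 0 = 3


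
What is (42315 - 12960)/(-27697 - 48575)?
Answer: -9785/25424 ≈ -0.38487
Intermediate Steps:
(42315 - 12960)/(-27697 - 48575) = 29355/(-76272) = 29355*(-1/76272) = -9785/25424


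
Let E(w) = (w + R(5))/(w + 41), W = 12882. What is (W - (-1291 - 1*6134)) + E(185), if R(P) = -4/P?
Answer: 22947831/1130 ≈ 20308.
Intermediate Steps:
E(w) = (-4/5 + w)/(41 + w) (E(w) = (w - 4/5)/(w + 41) = (w - 4*1/5)/(41 + w) = (w - 4/5)/(41 + w) = (-4/5 + w)/(41 + w))
(W - (-1291 - 1*6134)) + E(185) = (12882 - (-1291 - 1*6134)) + (-4/5 + 185)/(41 + 185) = (12882 - (-1291 - 6134)) + (921/5)/226 = (12882 - 1*(-7425)) + (1/226)*(921/5) = (12882 + 7425) + 921/1130 = 20307 + 921/1130 = 22947831/1130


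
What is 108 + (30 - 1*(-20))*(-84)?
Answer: -4092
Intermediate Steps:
108 + (30 - 1*(-20))*(-84) = 108 + (30 + 20)*(-84) = 108 + 50*(-84) = 108 - 4200 = -4092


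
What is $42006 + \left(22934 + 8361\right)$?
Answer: $73301$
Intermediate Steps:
$42006 + \left(22934 + 8361\right) = 42006 + 31295 = 73301$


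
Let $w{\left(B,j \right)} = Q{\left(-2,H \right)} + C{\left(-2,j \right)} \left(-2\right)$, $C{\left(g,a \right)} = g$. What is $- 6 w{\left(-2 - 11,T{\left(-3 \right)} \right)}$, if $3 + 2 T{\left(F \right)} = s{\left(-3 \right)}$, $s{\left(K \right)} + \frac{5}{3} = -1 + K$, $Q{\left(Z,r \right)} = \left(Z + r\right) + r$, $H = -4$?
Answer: $36$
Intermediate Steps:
$Q{\left(Z,r \right)} = Z + 2 r$
$s{\left(K \right)} = - \frac{8}{3} + K$ ($s{\left(K \right)} = - \frac{5}{3} + \left(-1 + K\right) = - \frac{8}{3} + K$)
$T{\left(F \right)} = - \frac{13}{3}$ ($T{\left(F \right)} = - \frac{3}{2} + \frac{- \frac{8}{3} - 3}{2} = - \frac{3}{2} + \frac{1}{2} \left(- \frac{17}{3}\right) = - \frac{3}{2} - \frac{17}{6} = - \frac{13}{3}$)
$w{\left(B,j \right)} = -6$ ($w{\left(B,j \right)} = \left(-2 + 2 \left(-4\right)\right) - -4 = \left(-2 - 8\right) + 4 = -10 + 4 = -6$)
$- 6 w{\left(-2 - 11,T{\left(-3 \right)} \right)} = \left(-6\right) \left(-6\right) = 36$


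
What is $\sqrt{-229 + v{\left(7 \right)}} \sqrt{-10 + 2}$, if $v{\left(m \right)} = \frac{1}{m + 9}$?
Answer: $- \frac{3 \sqrt{814}}{2} \approx -42.796$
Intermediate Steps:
$v{\left(m \right)} = \frac{1}{9 + m}$
$\sqrt{-229 + v{\left(7 \right)}} \sqrt{-10 + 2} = \sqrt{-229 + \frac{1}{9 + 7}} \sqrt{-10 + 2} = \sqrt{-229 + \frac{1}{16}} \sqrt{-8} = \sqrt{-229 + \frac{1}{16}} \cdot 2 i \sqrt{2} = \sqrt{- \frac{3663}{16}} \cdot 2 i \sqrt{2} = \frac{3 i \sqrt{407}}{4} \cdot 2 i \sqrt{2} = - \frac{3 \sqrt{814}}{2}$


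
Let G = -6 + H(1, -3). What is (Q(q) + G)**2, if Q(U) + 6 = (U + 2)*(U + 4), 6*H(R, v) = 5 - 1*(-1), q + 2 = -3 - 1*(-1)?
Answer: 121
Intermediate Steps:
q = -4 (q = -2 + (-3 - 1*(-1)) = -2 + (-3 + 1) = -2 - 2 = -4)
H(R, v) = 1 (H(R, v) = (5 - 1*(-1))/6 = (5 + 1)/6 = (1/6)*6 = 1)
Q(U) = -6 + (2 + U)*(4 + U) (Q(U) = -6 + (U + 2)*(U + 4) = -6 + (2 + U)*(4 + U))
G = -5 (G = -6 + 1 = -5)
(Q(q) + G)**2 = ((2 + (-4)**2 + 6*(-4)) - 5)**2 = ((2 + 16 - 24) - 5)**2 = (-6 - 5)**2 = (-11)**2 = 121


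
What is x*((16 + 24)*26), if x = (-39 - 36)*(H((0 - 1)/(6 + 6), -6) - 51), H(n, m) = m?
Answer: 4446000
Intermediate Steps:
x = 4275 (x = (-39 - 36)*(-6 - 51) = -75*(-57) = 4275)
x*((16 + 24)*26) = 4275*((16 + 24)*26) = 4275*(40*26) = 4275*1040 = 4446000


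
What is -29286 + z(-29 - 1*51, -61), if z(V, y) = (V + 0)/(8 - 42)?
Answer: -497822/17 ≈ -29284.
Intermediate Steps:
z(V, y) = -V/34 (z(V, y) = V/(-34) = V*(-1/34) = -V/34)
-29286 + z(-29 - 1*51, -61) = -29286 - (-29 - 1*51)/34 = -29286 - (-29 - 51)/34 = -29286 - 1/34*(-80) = -29286 + 40/17 = -497822/17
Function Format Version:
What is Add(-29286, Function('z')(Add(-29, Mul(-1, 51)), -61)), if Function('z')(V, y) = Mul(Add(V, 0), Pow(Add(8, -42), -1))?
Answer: Rational(-497822, 17) ≈ -29284.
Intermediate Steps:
Function('z')(V, y) = Mul(Rational(-1, 34), V) (Function('z')(V, y) = Mul(V, Pow(-34, -1)) = Mul(V, Rational(-1, 34)) = Mul(Rational(-1, 34), V))
Add(-29286, Function('z')(Add(-29, Mul(-1, 51)), -61)) = Add(-29286, Mul(Rational(-1, 34), Add(-29, Mul(-1, 51)))) = Add(-29286, Mul(Rational(-1, 34), Add(-29, -51))) = Add(-29286, Mul(Rational(-1, 34), -80)) = Add(-29286, Rational(40, 17)) = Rational(-497822, 17)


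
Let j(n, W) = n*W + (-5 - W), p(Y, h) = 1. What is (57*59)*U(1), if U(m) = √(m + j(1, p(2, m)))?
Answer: 6726*I ≈ 6726.0*I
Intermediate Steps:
j(n, W) = -5 - W + W*n (j(n, W) = W*n + (-5 - W) = -5 - W + W*n)
U(m) = √(-5 + m) (U(m) = √(m + (-5 - 1*1 + 1*1)) = √(m + (-5 - 1 + 1)) = √(m - 5) = √(-5 + m))
(57*59)*U(1) = (57*59)*√(-5 + 1) = 3363*√(-4) = 3363*(2*I) = 6726*I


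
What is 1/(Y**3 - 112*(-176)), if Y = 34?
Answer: 1/59016 ≈ 1.6945e-5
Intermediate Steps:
1/(Y**3 - 112*(-176)) = 1/(34**3 - 112*(-176)) = 1/(39304 + 19712) = 1/59016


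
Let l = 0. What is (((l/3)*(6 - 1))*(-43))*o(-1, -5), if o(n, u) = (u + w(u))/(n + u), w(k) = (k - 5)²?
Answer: 0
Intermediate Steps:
w(k) = (-5 + k)²
o(n, u) = (u + (-5 + u)²)/(n + u)
(((l/3)*(6 - 1))*(-43))*o(-1, -5) = (((0/3)*(6 - 1))*(-43))*((-5 + (-5 - 5)²)/(-1 - 5)) = (((0*(⅓))*5)*(-43))*((-5 + (-10)²)/(-6)) = ((0*5)*(-43))*(-(-5 + 100)/6) = (0*(-43))*(-⅙*95) = 0*(-95/6) = 0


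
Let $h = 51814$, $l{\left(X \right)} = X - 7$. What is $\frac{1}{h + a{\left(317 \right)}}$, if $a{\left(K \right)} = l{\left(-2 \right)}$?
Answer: $\frac{1}{51805} \approx 1.9303 \cdot 10^{-5}$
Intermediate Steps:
$l{\left(X \right)} = -7 + X$ ($l{\left(X \right)} = X - 7 = -7 + X$)
$a{\left(K \right)} = -9$ ($a{\left(K \right)} = -7 - 2 = -9$)
$\frac{1}{h + a{\left(317 \right)}} = \frac{1}{51814 - 9} = \frac{1}{51805}$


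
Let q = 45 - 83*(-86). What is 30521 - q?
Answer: 23338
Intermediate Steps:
q = 7183 (q = 45 + 7138 = 7183)
30521 - q = 30521 - 1*7183 = 30521 - 7183 = 23338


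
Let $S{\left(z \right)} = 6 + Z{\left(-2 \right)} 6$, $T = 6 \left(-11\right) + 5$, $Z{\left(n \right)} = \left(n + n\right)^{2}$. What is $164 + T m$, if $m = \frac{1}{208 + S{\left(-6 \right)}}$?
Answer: $\frac{50779}{310} \approx 163.8$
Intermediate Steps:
$Z{\left(n \right)} = 4 n^{2}$ ($Z{\left(n \right)} = \left(2 n\right)^{2} = 4 n^{2}$)
$T = -61$ ($T = -66 + 5 = -61$)
$S{\left(z \right)} = 102$ ($S{\left(z \right)} = 6 + 4 \left(-2\right)^{2} \cdot 6 = 6 + 4 \cdot 4 \cdot 6 = 6 + 16 \cdot 6 = 6 + 96 = 102$)
$m = \frac{1}{310}$ ($m = \frac{1}{208 + 102} = \frac{1}{310} \approx 0.0032258$)
$164 + T m = 164 - \frac{61}{310} = \frac{50779}{310}$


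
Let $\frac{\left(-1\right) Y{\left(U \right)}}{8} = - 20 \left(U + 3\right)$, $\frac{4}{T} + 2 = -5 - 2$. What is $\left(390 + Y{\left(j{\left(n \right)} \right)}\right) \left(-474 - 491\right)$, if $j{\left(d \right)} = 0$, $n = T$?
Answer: $-839550$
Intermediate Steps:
$T = - \frac{4}{9}$ ($T = \frac{4}{-2 - 7} = \frac{4}{-9} = 4 \left(- \frac{1}{9}\right) = - \frac{4}{9} \approx -0.44444$)
$n = - \frac{4}{9} \approx -0.44444$
$Y{\left(U \right)} = 480 + 160 U$ ($Y{\left(U \right)} = - 8 \left(- 20 \left(U + 3\right)\right) = - 8 \left(- 20 \left(3 + U\right)\right) = - 8 \left(-60 - 20 U\right) = 480 + 160 U$)
$\left(390 + Y{\left(j{\left(n \right)} \right)}\right) \left(-474 - 491\right) = \left(390 + \left(480 + 160 \cdot 0\right)\right) \left(-474 - 491\right) = \left(390 + \left(480 + 0\right)\right) \left(-965\right) = \left(390 + 480\right) \left(-965\right) = 870 \left(-965\right) = -839550$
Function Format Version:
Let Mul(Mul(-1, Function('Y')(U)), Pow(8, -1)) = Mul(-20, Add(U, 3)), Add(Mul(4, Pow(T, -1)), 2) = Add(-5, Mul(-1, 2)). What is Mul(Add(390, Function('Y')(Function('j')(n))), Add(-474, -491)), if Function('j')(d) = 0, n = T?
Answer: -839550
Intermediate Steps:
T = Rational(-4, 9) (T = Mul(4, Pow(Add(-2, Add(-5, Mul(-1, 2))), -1)) = Mul(4, Pow(Add(-2, Add(-5, -2)), -1)) = Mul(4, Pow(Add(-2, -7), -1)) = Mul(4, Pow(-9, -1)) = Mul(4, Rational(-1, 9)) = Rational(-4, 9) ≈ -0.44444)
n = Rational(-4, 9) ≈ -0.44444
Function('Y')(U) = Add(480, Mul(160, U)) (Function('Y')(U) = Mul(-8, Mul(-20, Add(U, 3))) = Mul(-8, Mul(-20, Add(3, U))) = Mul(-8, Add(-60, Mul(-20, U))) = Add(480, Mul(160, U)))
Mul(Add(390, Function('Y')(Function('j')(n))), Add(-474, -491)) = Mul(Add(390, Add(480, Mul(160, 0))), Add(-474, -491)) = Mul(Add(390, Add(480, 0)), -965) = Mul(Add(390, 480), -965) = Mul(870, -965) = -839550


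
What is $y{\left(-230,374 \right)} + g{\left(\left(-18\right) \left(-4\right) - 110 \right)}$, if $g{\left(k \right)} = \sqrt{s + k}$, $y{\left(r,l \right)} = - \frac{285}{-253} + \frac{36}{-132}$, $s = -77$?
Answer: $\frac{216}{253} + i \sqrt{115} \approx 0.85375 + 10.724 i$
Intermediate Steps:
$y{\left(r,l \right)} = \frac{216}{253}$ ($y{\left(r,l \right)} = \left(-285\right) \left(- \frac{1}{253}\right) + 36 \left(- \frac{1}{132}\right) = \frac{285}{253} - \frac{3}{11} = \frac{216}{253}$)
$g{\left(k \right)} = \sqrt{-77 + k}$
$y{\left(-230,374 \right)} + g{\left(\left(-18\right) \left(-4\right) - 110 \right)} = \frac{216}{253} + \sqrt{-77 - 38} = \frac{216}{253} + \sqrt{-115} = \frac{216}{253} + i \sqrt{115}$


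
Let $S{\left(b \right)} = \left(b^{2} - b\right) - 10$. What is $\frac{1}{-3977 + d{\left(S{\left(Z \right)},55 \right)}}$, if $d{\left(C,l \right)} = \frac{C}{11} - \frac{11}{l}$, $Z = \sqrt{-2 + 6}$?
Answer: $- \frac{55}{218786} \approx -0.00025139$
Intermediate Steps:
$Z = 2$ ($Z = \sqrt{4} = 2$)
$S{\left(b \right)} = -10 + b^{2} - b$
$d{\left(C,l \right)} = - \frac{11}{l} + \frac{C}{11}$ ($d{\left(C,l \right)} = C \frac{1}{11} - \frac{11}{l} = \frac{C}{11} - \frac{11}{l} = - \frac{11}{l} + \frac{C}{11}$)
$\frac{1}{-3977 + d{\left(S{\left(Z \right)},55 \right)}} = \frac{1}{-3977 + \left(- \frac{11}{55} + \frac{-10 + 2^{2} - 2}{11}\right)} = \frac{1}{-3977 + \left(\left(-11\right) \frac{1}{55} + \frac{-10 + 4 - 2}{11}\right)} = \frac{1}{-3977 + \left(- \frac{1}{5} + \frac{1}{11} \left(-8\right)\right)} = \frac{1}{-3977 - \frac{51}{55}} = \frac{1}{- \frac{218786}{55}} = - \frac{55}{218786}$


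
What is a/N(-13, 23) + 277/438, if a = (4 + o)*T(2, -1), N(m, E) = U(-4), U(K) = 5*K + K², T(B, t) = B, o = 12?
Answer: -3227/438 ≈ -7.3676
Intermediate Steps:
U(K) = K² + 5*K
N(m, E) = -4 (N(m, E) = -4*(5 - 4) = -4*1 = -4)
a = 32 (a = (4 + 12)*2 = 16*2 = 32)
a/N(-13, 23) + 277/438 = 32/(-4) + 277/438 = 32*(-¼) + 277*(1/438) = -8 + 277/438 = -3227/438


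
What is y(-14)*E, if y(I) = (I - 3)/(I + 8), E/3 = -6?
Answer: -51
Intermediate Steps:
E = -18 (E = 3*(-6) = -18)
y(I) = (-3 + I)/(8 + I)
y(-14)*E = ((-3 - 14)/(8 - 14))*(-18) = (-17/(-6))*(-18) = -1/6*(-17)*(-18) = (17/6)*(-18) = -51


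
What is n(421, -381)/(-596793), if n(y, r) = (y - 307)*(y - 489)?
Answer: 2584/198931 ≈ 0.012989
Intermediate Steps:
n(y, r) = (-489 + y)*(-307 + y) (n(y, r) = (-307 + y)*(-489 + y) = (-489 + y)*(-307 + y))
n(421, -381)/(-596793) = (150123 + 421**2 - 796*421)/(-596793) = (150123 + 177241 - 335116)*(-1/596793) = -7752*(-1/596793) = 2584/198931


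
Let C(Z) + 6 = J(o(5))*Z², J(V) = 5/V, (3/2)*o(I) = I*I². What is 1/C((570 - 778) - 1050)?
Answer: 25/2373696 ≈ 1.0532e-5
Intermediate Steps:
o(I) = 2*I³/3 (o(I) = 2*(I*I²)/3 = 2*I³/3)
C(Z) = -6 + 3*Z²/50 (C(Z) = -6 + (5/(((⅔)*5³)))*Z² = -6 + (5/(((⅔)*125)))*Z² = -6 + (5/(250/3))*Z² = -6 + (5*(3/250))*Z² = -6 + 3*Z²/50)
1/C((570 - 778) - 1050) = 1/(-6 + 3*((570 - 778) - 1050)²/50) = 1/(-6 + 3*(-208 - 1050)²/50) = 1/(-6 + (3/50)*(-1258)²) = 1/(-6 + (3/50)*1582564) = 1/(-6 + 2373846/25) = 1/(2373696/25) = 25/2373696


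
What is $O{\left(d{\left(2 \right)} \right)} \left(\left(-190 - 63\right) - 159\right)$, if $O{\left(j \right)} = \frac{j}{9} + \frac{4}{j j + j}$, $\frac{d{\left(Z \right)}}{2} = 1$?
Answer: $- \frac{3296}{9} \approx -366.22$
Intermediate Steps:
$d{\left(Z \right)} = 2$ ($d{\left(Z \right)} = 2 \cdot 1 = 2$)
$O{\left(j \right)} = \frac{4}{j + j^{2}} + \frac{j}{9}$ ($O{\left(j \right)} = j \frac{1}{9} + \frac{4}{j^{2} + j} = \frac{j}{9} + \frac{4}{j + j^{2}} = \frac{4}{j + j^{2}} + \frac{j}{9}$)
$O{\left(d{\left(2 \right)} \right)} \left(\left(-190 - 63\right) - 159\right) = \frac{36 + 2^{2} + 2^{3}}{9 \cdot 2 \left(1 + 2\right)} \left(\left(-190 - 63\right) - 159\right) = \frac{1}{9} \cdot \frac{1}{2} \cdot \frac{1}{3} \left(36 + 4 + 8\right) \left(\left(-190 - 63\right) - 159\right) = \frac{1}{9} \cdot \frac{1}{2} \cdot \frac{1}{3} \cdot 48 \left(-253 - 159\right) = \frac{8}{9} \left(-412\right) = - \frac{3296}{9}$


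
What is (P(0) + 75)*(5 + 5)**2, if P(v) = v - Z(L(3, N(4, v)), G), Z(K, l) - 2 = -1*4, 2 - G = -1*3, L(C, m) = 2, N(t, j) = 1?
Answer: 7700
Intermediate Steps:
G = 5 (G = 2 - (-1)*3 = 2 - 1*(-3) = 2 + 3 = 5)
Z(K, l) = -2 (Z(K, l) = 2 - 1*4 = 2 - 4 = -2)
P(v) = 2 + v (P(v) = v - 1*(-2) = v + 2 = 2 + v)
(P(0) + 75)*(5 + 5)**2 = ((2 + 0) + 75)*(5 + 5)**2 = (2 + 75)*10**2 = 77*100 = 7700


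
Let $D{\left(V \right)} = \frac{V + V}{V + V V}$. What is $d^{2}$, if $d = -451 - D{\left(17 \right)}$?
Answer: $\frac{16483600}{81} \approx 2.035 \cdot 10^{5}$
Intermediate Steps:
$D{\left(V \right)} = \frac{2 V}{V + V^{2}}$
$d = - \frac{4060}{9}$ ($d = -451 - \frac{2}{1 + 17} = -451 - \frac{2}{18} = -451 - 2 \cdot \frac{1}{18} = -451 - \frac{1}{9} = - \frac{4060}{9} \approx -451.11$)
$d^{2} = \left(- \frac{4060}{9}\right)^{2} = \frac{16483600}{81}$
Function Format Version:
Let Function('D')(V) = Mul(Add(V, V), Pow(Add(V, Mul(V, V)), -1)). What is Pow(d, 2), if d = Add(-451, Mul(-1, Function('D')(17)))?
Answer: Rational(16483600, 81) ≈ 2.0350e+5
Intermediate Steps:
Function('D')(V) = Mul(2, V, Pow(Add(V, Pow(V, 2)), -1)) (Function('D')(V) = Mul(Mul(2, V), Pow(Add(V, Pow(V, 2)), -1)) = Mul(2, V, Pow(Add(V, Pow(V, 2)), -1)))
d = Rational(-4060, 9) (d = Add(-451, Mul(-1, Mul(2, Pow(Add(1, 17), -1)))) = Add(-451, Mul(-1, Mul(2, Pow(18, -1)))) = Add(-451, Mul(-1, Mul(2, Rational(1, 18)))) = Add(-451, Mul(-1, Rational(1, 9))) = Add(-451, Rational(-1, 9)) = Rational(-4060, 9) ≈ -451.11)
Pow(d, 2) = Pow(Rational(-4060, 9), 2) = Rational(16483600, 81)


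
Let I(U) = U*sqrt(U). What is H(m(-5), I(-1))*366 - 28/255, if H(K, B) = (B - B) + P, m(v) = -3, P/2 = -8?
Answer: -1493308/255 ≈ -5856.1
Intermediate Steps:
P = -16 (P = 2*(-8) = -16)
I(U) = U**(3/2)
H(K, B) = -16 (H(K, B) = (B - B) - 16 = 0 - 16 = -16)
H(m(-5), I(-1))*366 - 28/255 = -16*366 - 28/255 = -5856 - 28*1/255 = -5856 - 28/255 = -1493308/255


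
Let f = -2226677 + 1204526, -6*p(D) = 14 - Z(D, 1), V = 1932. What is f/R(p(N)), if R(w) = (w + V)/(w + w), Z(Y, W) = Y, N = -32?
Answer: 2044302/251 ≈ 8144.6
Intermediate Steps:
p(D) = -7/3 + D/6 (p(D) = -(14 - D)/6 = -7/3 + D/6)
f = -1022151
R(w) = (1932 + w)/(2*w) (R(w) = (w + 1932)/(w + w) = (1932 + w)/((2*w)) = (1932 + w)*(1/(2*w)) = (1932 + w)/(2*w))
f/R(p(N)) = -1022151*2*(-7/3 + (1/6)*(-32))/(1932 + (-7/3 + (1/6)*(-32))) = -1022151*2*(-7/3 - 16/3)/(1932 + (-7/3 - 16/3)) = -1022151*(-46/(3*(1932 - 23/3))) = -1022151/((1/2)*(-3/23)*(5773/3)) = -1022151/(-251/2) = -1022151*(-2/251) = 2044302/251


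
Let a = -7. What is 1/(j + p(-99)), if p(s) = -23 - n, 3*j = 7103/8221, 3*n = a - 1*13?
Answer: -24663/395726 ≈ -0.062323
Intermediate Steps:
n = -20/3 (n = (-7 - 1*13)/3 = (-7 - 13)/3 = (⅓)*(-20) = -20/3 ≈ -6.6667)
j = 7103/24663 (j = (7103/8221)/3 = (7103*(1/8221))/3 = (⅓)*(7103/8221) = 7103/24663 ≈ 0.28800)
p(s) = -49/3 (p(s) = -23 - 1*(-20/3) = -23 + 20/3 = -49/3)
1/(j + p(-99)) = 1/(7103/24663 - 49/3) = 1/(-395726/24663) = -24663/395726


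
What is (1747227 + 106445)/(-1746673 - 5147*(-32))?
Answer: -1853672/1581969 ≈ -1.1717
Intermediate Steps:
(1747227 + 106445)/(-1746673 - 5147*(-32)) = 1853672/(-1746673 + 164704) = 1853672/(-1581969) = 1853672*(-1/1581969) = -1853672/1581969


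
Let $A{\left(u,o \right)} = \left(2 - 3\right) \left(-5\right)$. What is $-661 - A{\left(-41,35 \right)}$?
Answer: $-666$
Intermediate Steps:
$A{\left(u,o \right)} = 5$ ($A{\left(u,o \right)} = \left(-1\right) \left(-5\right) = 5$)
$-661 - A{\left(-41,35 \right)} = -661 - 5 = -666$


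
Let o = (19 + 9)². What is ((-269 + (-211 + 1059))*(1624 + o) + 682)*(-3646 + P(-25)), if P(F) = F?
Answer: -5120729294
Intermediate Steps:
o = 784 (o = 28² = 784)
((-269 + (-211 + 1059))*(1624 + o) + 682)*(-3646 + P(-25)) = ((-269 + (-211 + 1059))*(1624 + 784) + 682)*(-3646 - 25) = ((-269 + 848)*2408 + 682)*(-3671) = (579*2408 + 682)*(-3671) = (1394232 + 682)*(-3671) = 1394914*(-3671) = -5120729294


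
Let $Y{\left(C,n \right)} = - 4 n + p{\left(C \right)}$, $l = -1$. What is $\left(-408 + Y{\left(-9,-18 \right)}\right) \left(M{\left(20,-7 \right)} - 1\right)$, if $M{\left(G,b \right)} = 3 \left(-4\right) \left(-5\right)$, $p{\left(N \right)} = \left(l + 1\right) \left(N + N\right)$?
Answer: $-19824$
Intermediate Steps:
$p{\left(N \right)} = 0$ ($p{\left(N \right)} = \left(-1 + 1\right) \left(N + N\right) = 0 \cdot 2 N = 0$)
$Y{\left(C,n \right)} = - 4 n$ ($Y{\left(C,n \right)} = - 4 n + 0 = - 4 n$)
$M{\left(G,b \right)} = 60$ ($M{\left(G,b \right)} = \left(-12\right) \left(-5\right) = 60$)
$\left(-408 + Y{\left(-9,-18 \right)}\right) \left(M{\left(20,-7 \right)} - 1\right) = \left(-408 - -72\right) \left(60 - 1\right) = \left(-408 + 72\right) 59 = \left(-336\right) 59 = -19824$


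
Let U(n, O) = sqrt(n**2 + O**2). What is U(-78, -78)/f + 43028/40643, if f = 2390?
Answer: 43028/40643 + 39*sqrt(2)/1195 ≈ 1.1048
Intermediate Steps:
U(n, O) = sqrt(O**2 + n**2)
U(-78, -78)/f + 43028/40643 = sqrt((-78)**2 + (-78)**2)/2390 + 43028/40643 = sqrt(6084 + 6084)*(1/2390) + 43028*(1/40643) = sqrt(12168)*(1/2390) + 43028/40643 = (78*sqrt(2))*(1/2390) + 43028/40643 = 39*sqrt(2)/1195 + 43028/40643 = 43028/40643 + 39*sqrt(2)/1195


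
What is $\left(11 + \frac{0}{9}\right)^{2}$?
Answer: $121$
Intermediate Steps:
$\left(11 + \frac{0}{9}\right)^{2} = \left(11 + 0 \cdot \frac{1}{9}\right)^{2} = \left(11 + 0\right)^{2} = 11^{2} = 121$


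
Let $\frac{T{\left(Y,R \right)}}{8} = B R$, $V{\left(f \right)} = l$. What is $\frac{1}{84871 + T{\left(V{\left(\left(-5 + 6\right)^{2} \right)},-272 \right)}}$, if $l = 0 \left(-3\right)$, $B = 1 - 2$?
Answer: $\frac{1}{87047} \approx 1.1488 \cdot 10^{-5}$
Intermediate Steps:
$B = -1$ ($B = 1 - 2 = -1$)
$l = 0$
$V{\left(f \right)} = 0$
$T{\left(Y,R \right)} = - 8 R$ ($T{\left(Y,R \right)} = 8 \left(- R\right) = - 8 R$)
$\frac{1}{84871 + T{\left(V{\left(\left(-5 + 6\right)^{2} \right)},-272 \right)}} = \frac{1}{84871 - -2176} = \frac{1}{84871 + 2176} = \frac{1}{87047}$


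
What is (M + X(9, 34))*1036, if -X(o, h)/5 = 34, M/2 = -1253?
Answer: -2772336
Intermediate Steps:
M = -2506 (M = 2*(-1253) = -2506)
X(o, h) = -170 (X(o, h) = -5*34 = -170)
(M + X(9, 34))*1036 = (-2506 - 170)*1036 = -2676*1036 = -2772336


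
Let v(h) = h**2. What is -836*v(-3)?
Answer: -7524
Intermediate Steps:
-836*v(-3) = -836*(-3)**2 = -836*9 = -7524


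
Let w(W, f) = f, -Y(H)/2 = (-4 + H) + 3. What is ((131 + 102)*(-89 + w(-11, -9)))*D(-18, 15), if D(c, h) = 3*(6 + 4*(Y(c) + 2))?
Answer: -11371332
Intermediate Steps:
Y(H) = 2 - 2*H (Y(H) = -2*((-4 + H) + 3) = -2*(-1 + H) = 2 - 2*H)
D(c, h) = 66 - 24*c (D(c, h) = 3*(6 + 4*((2 - 2*c) + 2)) = 3*(6 + 4*(4 - 2*c)) = 3*(6 + (16 - 8*c)) = 3*(22 - 8*c) = 66 - 24*c)
((131 + 102)*(-89 + w(-11, -9)))*D(-18, 15) = ((131 + 102)*(-89 - 9))*(66 - 24*(-18)) = (233*(-98))*(66 + 432) = -22834*498 = -11371332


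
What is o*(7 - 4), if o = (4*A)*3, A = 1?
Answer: 36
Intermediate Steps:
o = 12 (o = (4*1)*3 = 4*3 = 12)
o*(7 - 4) = 12*(7 - 4) = 12*3 = 36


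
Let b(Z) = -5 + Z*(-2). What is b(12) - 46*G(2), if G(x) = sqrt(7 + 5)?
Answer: -29 - 92*sqrt(3) ≈ -188.35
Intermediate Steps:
b(Z) = -5 - 2*Z
G(x) = 2*sqrt(3) (G(x) = sqrt(12) = 2*sqrt(3))
b(12) - 46*G(2) = (-5 - 2*12) - 92*sqrt(3) = (-5 - 24) - 92*sqrt(3) = -29 - 92*sqrt(3)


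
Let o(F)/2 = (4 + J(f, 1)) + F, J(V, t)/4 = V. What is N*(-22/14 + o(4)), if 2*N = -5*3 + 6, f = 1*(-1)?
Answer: -405/14 ≈ -28.929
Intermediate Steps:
f = -1
J(V, t) = 4*V
N = -9/2 (N = (-5*3 + 6)/2 = (-15 + 6)/2 = (½)*(-9) = -9/2 ≈ -4.5000)
o(F) = 2*F (o(F) = 2*((4 + 4*(-1)) + F) = 2*((4 - 4) + F) = 2*(0 + F) = 2*F)
N*(-22/14 + o(4)) = -9*(-22/14 + 2*4)/2 = -9*(-22*1/14 + 8)/2 = -9*(-11/7 + 8)/2 = -9/2*45/7 = -405/14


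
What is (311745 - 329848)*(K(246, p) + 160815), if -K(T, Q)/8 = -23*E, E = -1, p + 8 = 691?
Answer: -2907902993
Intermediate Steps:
p = 683 (p = -8 + 691 = 683)
K(T, Q) = -184 (K(T, Q) = -(-184)*(-1) = -8*23 = -184)
(311745 - 329848)*(K(246, p) + 160815) = (311745 - 329848)*(-184 + 160815) = -18103*160631 = -2907902993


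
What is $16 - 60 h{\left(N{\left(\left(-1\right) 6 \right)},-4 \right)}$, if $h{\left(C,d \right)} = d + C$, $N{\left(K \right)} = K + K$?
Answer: $976$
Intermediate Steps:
$N{\left(K \right)} = 2 K$
$h{\left(C,d \right)} = C + d$
$16 - 60 h{\left(N{\left(\left(-1\right) 6 \right)},-4 \right)} = 16 - 60 \left(2 \left(\left(-1\right) 6\right) - 4\right) = 16 - 60 \left(2 \left(-6\right) - 4\right) = 16 - 60 \left(-12 - 4\right) = 16 - -960 = 16 + 960 = 976$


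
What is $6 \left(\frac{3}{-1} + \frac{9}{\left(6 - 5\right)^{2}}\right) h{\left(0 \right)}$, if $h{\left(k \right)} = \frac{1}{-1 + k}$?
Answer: $-36$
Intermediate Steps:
$6 \left(\frac{3}{-1} + \frac{9}{\left(6 - 5\right)^{2}}\right) h{\left(0 \right)} = \frac{6 \left(\frac{3}{-1} + \frac{9}{\left(6 - 5\right)^{2}}\right)}{-1 + 0} = \frac{6 \left(3 \left(-1\right) + \frac{9}{1^{2}}\right)}{-1} = 6 \left(-3 + \frac{9}{1}\right) \left(-1\right) = 6 \left(-3 + 9 \cdot 1\right) \left(-1\right) = 6 \left(-3 + 9\right) \left(-1\right) = 6 \cdot 6 \left(-1\right) = 36 \left(-1\right) = -36$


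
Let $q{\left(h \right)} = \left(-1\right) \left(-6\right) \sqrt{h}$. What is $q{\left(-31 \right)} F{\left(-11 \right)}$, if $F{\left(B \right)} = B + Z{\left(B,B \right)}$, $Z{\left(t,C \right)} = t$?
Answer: $- 132 i \sqrt{31} \approx - 734.95 i$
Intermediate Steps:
$q{\left(h \right)} = 6 \sqrt{h}$
$F{\left(B \right)} = 2 B$ ($F{\left(B \right)} = B + B = 2 B$)
$q{\left(-31 \right)} F{\left(-11 \right)} = 6 \sqrt{-31} \cdot 2 \left(-11\right) = 6 i \sqrt{31} \left(-22\right) = - 132 i \sqrt{31}$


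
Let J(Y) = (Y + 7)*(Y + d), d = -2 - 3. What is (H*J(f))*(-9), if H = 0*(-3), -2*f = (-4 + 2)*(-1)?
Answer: 0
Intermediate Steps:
d = -5
f = -1 (f = -(-4 + 2)*(-1)/2 = -(-1)*(-1) = -1/2*2 = -1)
J(Y) = (-5 + Y)*(7 + Y) (J(Y) = (Y + 7)*(Y - 5) = (7 + Y)*(-5 + Y) = (-5 + Y)*(7 + Y))
H = 0
(H*J(f))*(-9) = (0*(-35 + (-1)**2 + 2*(-1)))*(-9) = (0*(-35 + 1 - 2))*(-9) = (0*(-36))*(-9) = 0*(-9) = 0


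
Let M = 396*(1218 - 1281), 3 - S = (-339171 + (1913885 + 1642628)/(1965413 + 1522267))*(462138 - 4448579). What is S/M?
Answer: 428693296743284837/7910058240 ≈ 5.4196e+7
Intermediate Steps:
S = -4715626264176133207/3487680 (S = 3 - (-339171 + (1913885 + 1642628)/(1965413 + 1522267))*(462138 - 4448579) = 3 - (-339171 + 3556513/3487680)*(-3986441) = 3 - (-1182916356767)*(-3986441)/3487680 = 3 - 1*4715626264186596247/3487680 = 3 - 4715626264186596247/3487680 = -4715626264176133207/3487680 ≈ -1.3521e+12)
M = -24948 (M = 396*(-63) = -24948)
S/M = -4715626264176133207/3487680/(-24948) = -4715626264176133207/3487680*(-1/24948) = 428693296743284837/7910058240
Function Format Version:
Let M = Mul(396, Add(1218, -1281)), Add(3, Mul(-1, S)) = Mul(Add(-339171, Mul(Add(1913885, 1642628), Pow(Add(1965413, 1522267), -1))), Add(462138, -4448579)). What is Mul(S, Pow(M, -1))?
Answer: Rational(428693296743284837, 7910058240) ≈ 5.4196e+7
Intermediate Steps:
S = Rational(-4715626264176133207, 3487680) (S = Add(3, Mul(-1, Mul(Add(-339171, Mul(Add(1913885, 1642628), Pow(Add(1965413, 1522267), -1))), Add(462138, -4448579)))) = Add(3, Mul(-1, Mul(Add(-339171, Mul(3556513, Pow(3487680, -1))), -3986441))) = Add(3, Mul(-1, Mul(Add(-339171, Mul(3556513, Rational(1, 3487680))), -3986441))) = Add(3, Mul(-1, Mul(Add(-339171, Rational(3556513, 3487680)), -3986441))) = Add(3, Mul(-1, Mul(Rational(-1182916356767, 3487680), -3986441))) = Add(3, Mul(-1, Rational(4715626264186596247, 3487680))) = Add(3, Rational(-4715626264186596247, 3487680)) = Rational(-4715626264176133207, 3487680) ≈ -1.3521e+12)
M = -24948 (M = Mul(396, -63) = -24948)
Mul(S, Pow(M, -1)) = Mul(Rational(-4715626264176133207, 3487680), Pow(-24948, -1)) = Mul(Rational(-4715626264176133207, 3487680), Rational(-1, 24948)) = Rational(428693296743284837, 7910058240)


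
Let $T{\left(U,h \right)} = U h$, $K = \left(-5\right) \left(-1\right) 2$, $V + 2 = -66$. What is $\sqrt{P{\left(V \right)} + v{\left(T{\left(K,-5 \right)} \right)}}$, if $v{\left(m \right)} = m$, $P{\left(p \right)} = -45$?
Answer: $i \sqrt{95} \approx 9.7468 i$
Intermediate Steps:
$V = -68$ ($V = -2 - 66 = -68$)
$K = 10$ ($K = 5 \cdot 2 = 10$)
$\sqrt{P{\left(V \right)} + v{\left(T{\left(K,-5 \right)} \right)}} = \sqrt{-45 + 10 \left(-5\right)} = \sqrt{-45 - 50} = \sqrt{-95} = i \sqrt{95}$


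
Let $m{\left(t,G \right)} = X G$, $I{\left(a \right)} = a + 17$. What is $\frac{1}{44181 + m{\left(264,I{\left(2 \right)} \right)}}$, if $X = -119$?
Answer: $\frac{1}{41920} \approx 2.3855 \cdot 10^{-5}$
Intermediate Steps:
$I{\left(a \right)} = 17 + a$
$m{\left(t,G \right)} = - 119 G$
$\frac{1}{44181 + m{\left(264,I{\left(2 \right)} \right)}} = \frac{1}{44181 - 119 \left(17 + 2\right)} = \frac{1}{44181 - 2261} = \frac{1}{41920}$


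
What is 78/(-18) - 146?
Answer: -451/3 ≈ -150.33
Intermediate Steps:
78/(-18) - 146 = -1/18*78 - 146 = -13/3 - 146 = -451/3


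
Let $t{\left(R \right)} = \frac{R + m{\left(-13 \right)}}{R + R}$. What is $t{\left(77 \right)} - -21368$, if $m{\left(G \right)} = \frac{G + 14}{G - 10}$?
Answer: $\frac{37843613}{1771} \approx 21369.0$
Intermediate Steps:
$m{\left(G \right)} = \frac{14 + G}{-10 + G}$
$t{\left(R \right)} = \frac{- \frac{1}{23} + R}{2 R}$ ($t{\left(R \right)} = \frac{R + \frac{14 - 13}{-10 - 13}}{R + R} = \frac{R + \frac{1}{-23} \cdot 1}{2 R} = \left(R - \frac{1}{23}\right) \frac{1}{2 R} = \left(- \frac{1}{23} + R\right) \frac{1}{2 R} = \frac{- \frac{1}{23} + R}{2 R}$)
$t{\left(77 \right)} - -21368 = \frac{-1 + 23 \cdot 77}{46 \cdot 77} - -21368 = \frac{1}{46} \cdot \frac{1}{77} \left(-1 + 1771\right) + 21368 = \frac{1}{46} \cdot \frac{1}{77} \cdot 1770 + 21368 = \frac{885}{1771} + 21368 = \frac{37843613}{1771}$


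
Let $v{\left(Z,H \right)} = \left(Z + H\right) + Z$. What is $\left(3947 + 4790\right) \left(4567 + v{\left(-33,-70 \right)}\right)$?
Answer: $38713647$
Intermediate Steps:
$v{\left(Z,H \right)} = H + 2 Z$ ($v{\left(Z,H \right)} = \left(H + Z\right) + Z = H + 2 Z$)
$\left(3947 + 4790\right) \left(4567 + v{\left(-33,-70 \right)}\right) = \left(3947 + 4790\right) \left(4567 + \left(-70 + 2 \left(-33\right)\right)\right) = 8737 \left(4567 - 136\right) = 8737 \cdot 4431 = 38713647$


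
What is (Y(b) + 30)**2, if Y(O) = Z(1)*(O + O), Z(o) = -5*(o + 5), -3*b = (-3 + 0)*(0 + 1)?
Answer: 900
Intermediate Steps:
b = 1 (b = -(-3 + 0)*(0 + 1)/3 = -(-1) = -1/3*(-3) = 1)
Z(o) = -25 - 5*o (Z(o) = -5*(5 + o) = -25 - 5*o)
Y(O) = -60*O (Y(O) = (-25 - 5*1)*(O + O) = (-25 - 5)*(2*O) = -60*O)
(Y(b) + 30)**2 = (-60*1 + 30)**2 = (-60 + 30)**2 = (-30)**2 = 900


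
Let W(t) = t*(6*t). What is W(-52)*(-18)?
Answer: -292032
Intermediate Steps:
W(t) = 6*t**2
W(-52)*(-18) = (6*(-52)**2)*(-18) = (6*2704)*(-18) = 16224*(-18) = -292032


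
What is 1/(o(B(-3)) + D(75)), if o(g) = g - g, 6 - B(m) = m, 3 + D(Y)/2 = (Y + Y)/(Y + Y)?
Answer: -¼ ≈ -0.25000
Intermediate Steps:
D(Y) = -4 (D(Y) = -6 + 2*((Y + Y)/(Y + Y)) = -6 + 2*((2*Y)/((2*Y))) = -6 + 2*((2*Y)*(1/(2*Y))) = -6 + 2*1 = -6 + 2 = -4)
B(m) = 6 - m
o(g) = 0
1/(o(B(-3)) + D(75)) = 1/(0 - 4) = 1/(-4) = -¼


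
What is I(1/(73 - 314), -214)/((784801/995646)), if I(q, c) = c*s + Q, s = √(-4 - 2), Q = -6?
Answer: -5973876/784801 - 213068244*I*√6/784801 ≈ -7.612 - 665.02*I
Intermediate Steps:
s = I*√6 (s = √(-6) = I*√6 ≈ 2.4495*I)
I(q, c) = -6 + I*c*√6 (I(q, c) = c*(I*√6) - 6 = I*c*√6 - 6 = -6 + I*c*√6)
I(1/(73 - 314), -214)/((784801/995646)) = (-6 + I*(-214)*√6)/((784801/995646)) = (-6 - 214*I*√6)/((784801*(1/995646))) = (-6 - 214*I*√6)/(784801/995646) = (-6 - 214*I*√6)*(995646/784801) = -5973876/784801 - 213068244*I*√6/784801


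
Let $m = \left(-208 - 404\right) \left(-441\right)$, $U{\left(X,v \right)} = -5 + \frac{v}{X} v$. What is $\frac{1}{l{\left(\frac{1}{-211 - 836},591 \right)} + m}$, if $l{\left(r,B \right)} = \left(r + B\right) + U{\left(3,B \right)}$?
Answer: $\frac{1047}{405089534} \approx 2.5846 \cdot 10^{-6}$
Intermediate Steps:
$U{\left(X,v \right)} = -5 + \frac{v^{2}}{X}$
$l{\left(r,B \right)} = -5 + B + r + \frac{B^{2}}{3}$ ($l{\left(r,B \right)} = \left(r + B\right) + \left(-5 + \frac{B^{2}}{3}\right) = \left(B + r\right) + \left(-5 + \frac{B^{2}}{3}\right) = -5 + B + r + \frac{B^{2}}{3}$)
$m = 269892$ ($m = \left(-612\right) \left(-441\right) = 269892$)
$\frac{1}{l{\left(\frac{1}{-211 - 836},591 \right)} + m} = \frac{1}{\left(-5 + 591 + \frac{1}{-211 - 836} + \frac{591^{2}}{3}\right) + 269892} = \frac{1}{\left(-5 + 591 + \frac{1}{-1047} + \frac{1}{3} \cdot 349281\right) + 269892} = \frac{1}{\left(-5 + 591 - \frac{1}{1047} + 116427\right) + 269892} = \frac{1}{\frac{122512610}{1047} + 269892} = \frac{1}{\frac{405089534}{1047}} = \frac{1047}{405089534}$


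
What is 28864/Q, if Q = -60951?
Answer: -2624/5541 ≈ -0.47356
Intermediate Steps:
28864/Q = 28864/(-60951) = 28864*(-1/60951) = -2624/5541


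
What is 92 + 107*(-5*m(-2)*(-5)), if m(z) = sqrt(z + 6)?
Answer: 5442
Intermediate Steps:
m(z) = sqrt(6 + z)
92 + 107*(-5*m(-2)*(-5)) = 92 + 107*(-5*sqrt(6 - 2)*(-5)) = 92 + 107*(-5*sqrt(4)*(-5)) = 92 + 107*(-5*2*(-5)) = 92 + 107*(-10*(-5)) = 92 + 107*50 = 92 + 5350 = 5442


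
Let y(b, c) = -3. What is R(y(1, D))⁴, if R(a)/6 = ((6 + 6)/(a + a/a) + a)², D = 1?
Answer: 55788550416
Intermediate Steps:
R(a) = 6*(a + 12/(1 + a))² (R(a) = 6*((6 + 6)/(a + a/a) + a)² = 6*(12/(a + 1) + a)² = 6*(12/(1 + a) + a)² = 6*(a + 12/(1 + a))²)
R(y(1, D))⁴ = (6*(12 - 3 + (-3)²)²/(1 - 3)²)⁴ = (6*(12 - 3 + 9)²/(-2)²)⁴ = (6*(¼)*18²)⁴ = (6*(¼)*324)⁴ = 486⁴ = 55788550416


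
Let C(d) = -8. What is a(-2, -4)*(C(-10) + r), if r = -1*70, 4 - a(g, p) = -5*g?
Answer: 468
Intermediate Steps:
a(g, p) = 4 + 5*g (a(g, p) = 4 - (-5)*g = 4 + 5*g)
r = -70
a(-2, -4)*(C(-10) + r) = (4 + 5*(-2))*(-8 - 70) = (4 - 10)*(-78) = -6*(-78) = 468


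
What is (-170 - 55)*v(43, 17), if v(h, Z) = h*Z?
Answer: -164475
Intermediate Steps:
v(h, Z) = Z*h
(-170 - 55)*v(43, 17) = (-170 - 55)*(17*43) = -225*731 = -164475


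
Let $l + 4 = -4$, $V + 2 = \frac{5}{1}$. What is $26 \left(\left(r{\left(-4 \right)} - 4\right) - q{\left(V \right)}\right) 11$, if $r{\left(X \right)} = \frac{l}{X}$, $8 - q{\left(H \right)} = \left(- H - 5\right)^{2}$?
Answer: $15444$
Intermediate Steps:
$V = 3$ ($V = -2 + \frac{5}{1} = -2 + 5 \cdot 1 = -2 + 5 = 3$)
$l = -8$ ($l = -4 - 4 = -8$)
$q{\left(H \right)} = 8 - \left(-5 - H\right)^{2}$ ($q{\left(H \right)} = 8 - \left(- H - 5\right)^{2} = 8 - \left(-5 - H\right)^{2}$)
$r{\left(X \right)} = - \frac{8}{X}$
$26 \left(\left(r{\left(-4 \right)} - 4\right) - q{\left(V \right)}\right) 11 = 26 \left(\left(- \frac{8}{-4} - 4\right) - \left(8 - \left(5 + 3\right)^{2}\right)\right) 11 = 26 \left(\left(\left(-8\right) \left(- \frac{1}{4}\right) - 4\right) - \left(8 - 8^{2}\right)\right) 11 = 26 \left(\left(2 - 4\right) - \left(8 - 64\right)\right) 11 = 26 \left(-2 - \left(8 - 64\right)\right) 11 = 26 \left(-2 - -56\right) 11 = 26 \left(-2 + 56\right) 11 = 26 \cdot 54 \cdot 11 = 1404 \cdot 11 = 15444$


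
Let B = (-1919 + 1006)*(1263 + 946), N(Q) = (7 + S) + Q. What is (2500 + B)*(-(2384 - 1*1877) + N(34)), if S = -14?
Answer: 966872160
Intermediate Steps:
N(Q) = -7 + Q (N(Q) = (7 - 14) + Q = -7 + Q)
B = -2016817 (B = -913*2209 = -2016817)
(2500 + B)*(-(2384 - 1*1877) + N(34)) = (2500 - 2016817)*(-(2384 - 1*1877) + (-7 + 34)) = -2014317*(-(2384 - 1877) + 27) = -2014317*(-1*507 + 27) = -2014317*(-507 + 27) = -2014317*(-480) = 966872160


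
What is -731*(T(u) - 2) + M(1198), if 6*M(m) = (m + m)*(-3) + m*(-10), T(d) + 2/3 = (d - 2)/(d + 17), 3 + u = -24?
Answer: -100957/30 ≈ -3365.2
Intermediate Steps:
u = -27 (u = -3 - 24 = -27)
T(d) = -⅔ + (-2 + d)/(17 + d) (T(d) = -⅔ + (d - 2)/(d + 17) = -⅔ + (-2 + d)/(17 + d))
M(m) = -8*m/3 (M(m) = ((m + m)*(-3) + m*(-10))/6 = ((2*m)*(-3) - 10*m)/6 = (-6*m - 10*m)/6 = (-16*m)/6 = -8*m/3)
-731*(T(u) - 2) + M(1198) = -731*((-40 - 27)/(3*(17 - 27)) - 2) - 8/3*1198 = -731*((⅓)*(-67)/(-10) - 2) - 9584/3 = -731*((⅓)*(-⅒)*(-67) - 2) - 9584/3 = -731*(67/30 - 2) - 9584/3 = -731*7/30 - 9584/3 = -5117/30 - 9584/3 = -100957/30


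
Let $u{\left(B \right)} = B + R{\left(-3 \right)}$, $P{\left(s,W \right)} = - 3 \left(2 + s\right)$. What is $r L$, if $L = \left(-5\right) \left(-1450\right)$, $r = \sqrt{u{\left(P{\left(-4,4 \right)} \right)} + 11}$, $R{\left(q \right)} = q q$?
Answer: $7250 \sqrt{26} \approx 36968.0$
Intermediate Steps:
$R{\left(q \right)} = q^{2}$
$P{\left(s,W \right)} = -6 - 3 s$
$u{\left(B \right)} = 9 + B$ ($u{\left(B \right)} = B + \left(-3\right)^{2} = B + 9 = 9 + B$)
$r = \sqrt{26}$ ($r = \sqrt{\left(9 - -6\right) + 11} = \sqrt{\left(9 + \left(-6 + 12\right)\right) + 11} = \sqrt{\left(9 + 6\right) + 11} = \sqrt{15 + 11} = \sqrt{26} \approx 5.099$)
$L = 7250$
$r L = \sqrt{26} \cdot 7250 = 7250 \sqrt{26}$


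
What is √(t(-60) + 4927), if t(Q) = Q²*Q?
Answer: I*√211073 ≈ 459.43*I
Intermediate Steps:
t(Q) = Q³
√(t(-60) + 4927) = √((-60)³ + 4927) = √(-216000 + 4927) = √(-211073) = I*√211073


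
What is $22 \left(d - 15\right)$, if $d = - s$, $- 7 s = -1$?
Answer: $- \frac{2332}{7} \approx -333.14$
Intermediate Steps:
$s = \frac{1}{7}$ ($s = \left(- \frac{1}{7}\right) \left(-1\right) = \frac{1}{7} \approx 0.14286$)
$d = - \frac{1}{7}$ ($d = \left(-1\right) \frac{1}{7} = - \frac{1}{7} \approx -0.14286$)
$22 \left(d - 15\right) = 22 \left(- \frac{1}{7} - 15\right) = 22 \left(- \frac{106}{7}\right) = - \frac{2332}{7}$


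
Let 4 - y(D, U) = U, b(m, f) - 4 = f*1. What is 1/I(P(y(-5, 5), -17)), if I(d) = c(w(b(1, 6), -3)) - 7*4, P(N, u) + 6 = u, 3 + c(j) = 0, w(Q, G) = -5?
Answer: -1/31 ≈ -0.032258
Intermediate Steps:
b(m, f) = 4 + f (b(m, f) = 4 + f*1 = 4 + f)
y(D, U) = 4 - U
c(j) = -3 (c(j) = -3 + 0 = -3)
P(N, u) = -6 + u
I(d) = -31 (I(d) = -3 - 7*4 = -3 - 28 = -31)
1/I(P(y(-5, 5), -17)) = 1/(-31) = -1/31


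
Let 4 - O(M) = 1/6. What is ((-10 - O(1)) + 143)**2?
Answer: 600625/36 ≈ 16684.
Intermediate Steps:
O(M) = 23/6 (O(M) = 4 - 1/6 = 23/6)
((-10 - O(1)) + 143)**2 = ((-10 - 1*23/6) + 143)**2 = ((-10 - 23/6) + 143)**2 = (-83/6 + 143)**2 = (775/6)**2 = 600625/36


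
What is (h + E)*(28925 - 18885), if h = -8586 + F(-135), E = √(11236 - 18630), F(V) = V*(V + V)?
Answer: 279754560 + 10040*I*√7394 ≈ 2.7975e+8 + 8.6332e+5*I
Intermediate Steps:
F(V) = 2*V² (F(V) = V*(2*V) = 2*V²)
E = I*√7394 (E = √(-7394) = I*√7394 ≈ 85.988*I)
h = 27864 (h = -8586 + 2*(-135)² = -8586 + 2*18225 = -8586 + 36450 = 27864)
(h + E)*(28925 - 18885) = (27864 + I*√7394)*(28925 - 18885) = (27864 + I*√7394)*10040 = 279754560 + 10040*I*√7394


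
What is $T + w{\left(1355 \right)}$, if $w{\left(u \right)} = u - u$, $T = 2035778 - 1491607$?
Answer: $544171$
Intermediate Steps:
$T = 544171$ ($T = 2035778 - 1491607 = 544171$)
$w{\left(u \right)} = 0$
$T + w{\left(1355 \right)} = 544171 + 0 = 544171$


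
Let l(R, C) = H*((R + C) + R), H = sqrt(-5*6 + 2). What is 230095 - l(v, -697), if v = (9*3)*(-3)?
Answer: 230095 + 1718*I*sqrt(7) ≈ 2.301e+5 + 4545.4*I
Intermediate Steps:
H = 2*I*sqrt(7) (H = sqrt(-30 + 2) = sqrt(-28) = 2*I*sqrt(7) ≈ 5.2915*I)
v = -81 (v = 27*(-3) = -81)
l(R, C) = 2*I*sqrt(7)*(C + 2*R) (l(R, C) = (2*I*sqrt(7))*((R + C) + R) = (2*I*sqrt(7))*((C + R) + R) = (2*I*sqrt(7))*(C + 2*R) = 2*I*sqrt(7)*(C + 2*R))
230095 - l(v, -697) = 230095 - 2*I*sqrt(7)*(-697 + 2*(-81)) = 230095 - 2*I*sqrt(7)*(-697 - 162) = 230095 - 2*I*sqrt(7)*(-859) = 230095 - (-1718)*I*sqrt(7) = 230095 + 1718*I*sqrt(7)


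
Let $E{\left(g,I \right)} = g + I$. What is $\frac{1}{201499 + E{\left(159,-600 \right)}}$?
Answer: $\frac{1}{201058} \approx 4.9737 \cdot 10^{-6}$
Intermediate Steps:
$E{\left(g,I \right)} = I + g$
$\frac{1}{201499 + E{\left(159,-600 \right)}} = \frac{1}{201499 + \left(-600 + 159\right)} = \frac{1}{201499 - 441} = \frac{1}{201058}$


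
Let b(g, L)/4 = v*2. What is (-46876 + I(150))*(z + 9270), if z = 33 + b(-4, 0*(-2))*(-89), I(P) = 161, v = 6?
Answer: -235023165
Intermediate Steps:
b(g, L) = 48 (b(g, L) = 4*(6*2) = 4*12 = 48)
z = -4239 (z = 33 + 48*(-89) = 33 - 4272 = -4239)
(-46876 + I(150))*(z + 9270) = (-46876 + 161)*(-4239 + 9270) = -46715*5031 = -235023165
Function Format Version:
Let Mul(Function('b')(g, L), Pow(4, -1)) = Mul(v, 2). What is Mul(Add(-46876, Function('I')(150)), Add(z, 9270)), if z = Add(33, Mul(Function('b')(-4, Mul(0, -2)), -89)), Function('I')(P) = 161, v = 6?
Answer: -235023165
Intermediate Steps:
Function('b')(g, L) = 48 (Function('b')(g, L) = Mul(4, Mul(6, 2)) = Mul(4, 12) = 48)
z = -4239 (z = Add(33, Mul(48, -89)) = Add(33, -4272) = -4239)
Mul(Add(-46876, Function('I')(150)), Add(z, 9270)) = Mul(Add(-46876, 161), Add(-4239, 9270)) = Mul(-46715, 5031) = -235023165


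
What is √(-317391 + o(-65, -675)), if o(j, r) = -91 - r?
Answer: I*√316807 ≈ 562.86*I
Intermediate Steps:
√(-317391 + o(-65, -675)) = √(-317391 + (-91 - 1*(-675))) = √(-317391 + (-91 + 675)) = √(-317391 + 584) = √(-316807) = I*√316807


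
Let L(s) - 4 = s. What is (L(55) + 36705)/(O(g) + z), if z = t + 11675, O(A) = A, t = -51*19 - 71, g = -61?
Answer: 18382/5287 ≈ 3.4768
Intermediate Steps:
L(s) = 4 + s
t = -1040 (t = -969 - 71 = -1040)
z = 10635 (z = -1040 + 11675 = 10635)
(L(55) + 36705)/(O(g) + z) = ((4 + 55) + 36705)/(-61 + 10635) = (59 + 36705)/10574 = 36764*(1/10574) = 18382/5287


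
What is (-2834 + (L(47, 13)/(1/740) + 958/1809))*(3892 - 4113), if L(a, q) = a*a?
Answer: -652386296432/1809 ≈ -3.6063e+8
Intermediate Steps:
L(a, q) = a**2
(-2834 + (L(47, 13)/(1/740) + 958/1809))*(3892 - 4113) = (-2834 + (47**2/(1/740) + 958/1809))*(3892 - 4113) = (-2834 + (2209/(1/740) + 958*(1/1809)))*(-221) = (-2834 + (2209*740 + 958/1809))*(-221) = (-2834 + (1634660 + 958/1809))*(-221) = (-2834 + 2957100898/1809)*(-221) = (2951974192/1809)*(-221) = -652386296432/1809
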